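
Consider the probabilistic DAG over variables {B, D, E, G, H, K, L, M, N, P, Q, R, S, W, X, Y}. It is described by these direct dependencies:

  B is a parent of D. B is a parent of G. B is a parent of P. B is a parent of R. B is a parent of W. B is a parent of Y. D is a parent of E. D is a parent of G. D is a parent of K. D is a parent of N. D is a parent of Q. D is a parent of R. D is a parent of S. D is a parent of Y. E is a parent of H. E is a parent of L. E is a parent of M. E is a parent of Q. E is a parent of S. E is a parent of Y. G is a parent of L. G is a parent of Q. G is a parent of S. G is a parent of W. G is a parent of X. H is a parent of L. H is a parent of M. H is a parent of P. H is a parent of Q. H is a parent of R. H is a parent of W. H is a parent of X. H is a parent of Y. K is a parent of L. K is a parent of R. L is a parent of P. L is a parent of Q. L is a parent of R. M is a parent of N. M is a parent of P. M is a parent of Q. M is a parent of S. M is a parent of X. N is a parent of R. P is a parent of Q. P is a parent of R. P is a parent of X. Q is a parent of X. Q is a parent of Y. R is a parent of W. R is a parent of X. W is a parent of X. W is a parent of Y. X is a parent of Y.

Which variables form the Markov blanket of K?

{B, D, E, G, H, L, N, P, R}

Pa(K) = {D}.
Children of K: L, R.
Parents of each child, excluding K:
  L: E, G, H
  R: B, D, H, L, N, P
MB(K) = {B, D, E, G, H, L, N, P, R}.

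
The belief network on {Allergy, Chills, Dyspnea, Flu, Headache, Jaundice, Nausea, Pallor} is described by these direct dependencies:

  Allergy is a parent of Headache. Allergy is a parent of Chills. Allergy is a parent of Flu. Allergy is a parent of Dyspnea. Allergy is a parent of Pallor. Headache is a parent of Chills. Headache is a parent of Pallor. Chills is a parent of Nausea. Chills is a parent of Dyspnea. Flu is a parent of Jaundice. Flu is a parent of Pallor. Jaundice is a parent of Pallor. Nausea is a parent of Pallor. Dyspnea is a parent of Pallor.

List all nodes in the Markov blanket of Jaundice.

The Markov blanket of a node is its parents, its children, and the other parents of its children.
Ch(Jaundice) = {Pallor}.
Jaundice has parent Flu.
Co-parents of Jaundice (other parents of its children):
  Pallor also has parents Allergy, Dyspnea, Flu, Headache, Nausea.
Taking the union gives {Allergy, Dyspnea, Flu, Headache, Nausea, Pallor}.

{Allergy, Dyspnea, Flu, Headache, Nausea, Pallor}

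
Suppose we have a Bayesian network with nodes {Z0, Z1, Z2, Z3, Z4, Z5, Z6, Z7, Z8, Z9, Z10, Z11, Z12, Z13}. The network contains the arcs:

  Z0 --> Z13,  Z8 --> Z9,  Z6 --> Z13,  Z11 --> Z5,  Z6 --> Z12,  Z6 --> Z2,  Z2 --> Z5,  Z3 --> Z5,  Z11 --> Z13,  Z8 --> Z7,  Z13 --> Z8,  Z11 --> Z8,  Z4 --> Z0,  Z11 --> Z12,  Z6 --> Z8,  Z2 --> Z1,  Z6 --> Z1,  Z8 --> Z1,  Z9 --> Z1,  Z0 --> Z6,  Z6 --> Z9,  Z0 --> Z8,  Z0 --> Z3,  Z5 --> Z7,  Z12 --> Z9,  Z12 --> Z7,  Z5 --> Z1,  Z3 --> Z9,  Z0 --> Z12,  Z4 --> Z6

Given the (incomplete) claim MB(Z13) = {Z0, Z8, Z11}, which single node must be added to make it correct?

A node's Markov blanket = Pa ∪ Ch ∪ (parents of Ch other than the node itself).
Parents of Z13: Z0, Z6, Z11.
Z13's children: Z8.
Other parents of Z13's children:
  parents(Z8) \ {Z13} = {Z0, Z6, Z11}.
MB(Z13) = {Z0, Z6, Z8, Z11}.
Comparing with the claimed set, Z6 is missing.

Z6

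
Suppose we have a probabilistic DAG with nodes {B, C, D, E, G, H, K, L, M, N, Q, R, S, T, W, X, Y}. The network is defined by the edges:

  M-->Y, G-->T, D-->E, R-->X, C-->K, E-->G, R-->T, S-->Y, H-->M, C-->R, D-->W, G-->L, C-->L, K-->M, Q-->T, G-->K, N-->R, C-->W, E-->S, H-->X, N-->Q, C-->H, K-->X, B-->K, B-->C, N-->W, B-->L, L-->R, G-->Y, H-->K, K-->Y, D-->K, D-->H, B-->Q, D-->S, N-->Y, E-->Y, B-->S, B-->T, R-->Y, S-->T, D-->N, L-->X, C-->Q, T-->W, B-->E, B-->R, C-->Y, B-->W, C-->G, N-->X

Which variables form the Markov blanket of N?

{B, C, D, E, G, H, K, L, M, Q, R, S, T, W, X, Y}

Parents of N: D.
N has children Q, R, W, X, Y.
Parents of each child, excluding N:
  Q also has parents B, C.
  R's other parents are B, C, L.
  parents(W) \ {N} = {B, C, D, T}.
  parents(X) \ {N} = {H, K, L, R}.
  Y's other parents are C, E, G, K, M, R, S.
MB(N) = {B, C, D, E, G, H, K, L, M, Q, R, S, T, W, X, Y}.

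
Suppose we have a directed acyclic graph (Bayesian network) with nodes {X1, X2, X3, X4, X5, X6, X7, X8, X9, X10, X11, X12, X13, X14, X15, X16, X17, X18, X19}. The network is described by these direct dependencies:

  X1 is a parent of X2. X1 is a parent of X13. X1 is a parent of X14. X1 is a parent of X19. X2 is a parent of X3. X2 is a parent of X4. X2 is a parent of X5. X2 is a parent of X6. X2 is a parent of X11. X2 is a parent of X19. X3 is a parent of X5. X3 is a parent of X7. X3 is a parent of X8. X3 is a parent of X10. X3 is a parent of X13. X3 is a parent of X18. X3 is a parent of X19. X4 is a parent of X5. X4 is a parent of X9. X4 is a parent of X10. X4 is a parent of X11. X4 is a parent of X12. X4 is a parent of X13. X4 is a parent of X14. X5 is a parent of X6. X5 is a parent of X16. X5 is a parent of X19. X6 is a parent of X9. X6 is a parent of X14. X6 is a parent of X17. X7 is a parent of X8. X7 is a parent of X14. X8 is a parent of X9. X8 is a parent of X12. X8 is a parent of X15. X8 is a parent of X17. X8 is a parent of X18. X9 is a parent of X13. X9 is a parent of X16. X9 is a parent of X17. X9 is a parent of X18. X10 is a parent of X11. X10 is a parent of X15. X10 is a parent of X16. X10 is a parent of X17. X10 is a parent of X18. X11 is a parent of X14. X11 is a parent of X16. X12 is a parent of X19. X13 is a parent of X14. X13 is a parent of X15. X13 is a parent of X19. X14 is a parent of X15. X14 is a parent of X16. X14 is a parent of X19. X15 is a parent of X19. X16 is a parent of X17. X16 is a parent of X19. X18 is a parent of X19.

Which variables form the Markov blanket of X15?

{X1, X2, X3, X5, X8, X10, X12, X13, X14, X16, X18, X19}

Pa(X15) = {X8, X10, X13, X14}.
X15's children: X19.
For each child, the remaining parents (spouses of X15):
  X19's other parents are X1, X2, X3, X5, X12, X13, X14, X16, X18.
Taking the union gives {X1, X2, X3, X5, X8, X10, X12, X13, X14, X16, X18, X19}.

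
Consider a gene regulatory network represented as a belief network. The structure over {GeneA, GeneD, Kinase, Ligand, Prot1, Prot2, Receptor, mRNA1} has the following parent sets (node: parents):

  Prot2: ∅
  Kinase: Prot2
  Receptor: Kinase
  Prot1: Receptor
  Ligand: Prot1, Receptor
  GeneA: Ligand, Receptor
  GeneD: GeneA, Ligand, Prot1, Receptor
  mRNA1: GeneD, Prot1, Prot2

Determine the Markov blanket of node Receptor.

{GeneA, GeneD, Kinase, Ligand, Prot1}

A node's Markov blanket = Pa ∪ Ch ∪ (parents of Ch other than the node itself).
Receptor has parent Kinase.
Ch(Receptor) = {GeneA, GeneD, Ligand, Prot1}.
Parents of each child, excluding Receptor:
  Prot1: no additional parents.
  Ligand also has parent Prot1.
  GeneA's other parent is Ligand.
  parents(GeneD) \ {Receptor} = {GeneA, Ligand, Prot1}.
Union: {Kinase} ∪ {GeneA, GeneD, Ligand, Prot1} ∪ {GeneA, Ligand, Prot1} = {GeneA, GeneD, Kinase, Ligand, Prot1}.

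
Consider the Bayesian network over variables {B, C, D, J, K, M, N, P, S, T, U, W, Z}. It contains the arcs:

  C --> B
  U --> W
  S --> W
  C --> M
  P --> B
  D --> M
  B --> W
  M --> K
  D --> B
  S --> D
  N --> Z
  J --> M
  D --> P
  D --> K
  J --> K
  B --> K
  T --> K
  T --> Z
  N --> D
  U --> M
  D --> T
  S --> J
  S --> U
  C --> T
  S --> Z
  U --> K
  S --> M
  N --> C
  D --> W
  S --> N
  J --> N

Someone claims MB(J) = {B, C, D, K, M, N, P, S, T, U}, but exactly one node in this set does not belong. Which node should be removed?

A node's Markov blanket = Pa ∪ Ch ∪ (parents of Ch other than the node itself).
Pa(J) = {S}.
Ch(J) = {K, M, N}.
Parents of each child, excluding J:
  N's other parent is S.
  M also has parents C, D, S, U.
  parents(K) \ {J} = {B, D, M, T, U}.
MB(J) = {B, C, D, K, M, N, S, T, U}.
P is neither a parent, child, nor co-parent of J, so it does not belong.

P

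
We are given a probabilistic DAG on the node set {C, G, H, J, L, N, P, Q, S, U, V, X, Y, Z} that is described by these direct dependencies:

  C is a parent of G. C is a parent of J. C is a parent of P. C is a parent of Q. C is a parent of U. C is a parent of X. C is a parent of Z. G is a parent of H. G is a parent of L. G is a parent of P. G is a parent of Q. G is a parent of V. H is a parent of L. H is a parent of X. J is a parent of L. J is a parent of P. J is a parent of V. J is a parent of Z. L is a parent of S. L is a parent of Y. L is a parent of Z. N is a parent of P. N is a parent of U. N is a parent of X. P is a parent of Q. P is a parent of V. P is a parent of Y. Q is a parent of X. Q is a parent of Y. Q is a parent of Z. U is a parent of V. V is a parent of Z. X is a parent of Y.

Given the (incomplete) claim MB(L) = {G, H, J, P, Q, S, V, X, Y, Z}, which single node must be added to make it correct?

Recall MB(v) = parents ∪ children ∪ spouses, where spouses are the other parents of v's children.
Parents of L: G, H, J.
Ch(L) = {S, Y, Z}.
For each child, the remaining parents (spouses of L):
  S: no additional parents.
  Y's other parents are P, Q, X.
  Z also has parents C, J, Q, V.
MB(L) = {C, G, H, J, P, Q, S, V, X, Y, Z}.
Comparing with the claimed set, C is missing.

C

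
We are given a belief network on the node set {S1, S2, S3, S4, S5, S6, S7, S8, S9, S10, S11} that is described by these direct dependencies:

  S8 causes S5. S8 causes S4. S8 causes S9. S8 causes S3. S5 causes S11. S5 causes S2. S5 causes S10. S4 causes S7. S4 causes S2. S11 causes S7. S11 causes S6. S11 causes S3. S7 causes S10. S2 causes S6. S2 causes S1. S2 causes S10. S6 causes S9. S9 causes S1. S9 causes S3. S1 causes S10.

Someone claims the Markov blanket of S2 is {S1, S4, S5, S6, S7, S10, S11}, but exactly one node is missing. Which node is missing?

Recall MB(v) = parents ∪ children ∪ spouses, where spouses are the other parents of v's children.
Children of S2: S1, S6, S10.
Parents of S2: S4, S5.
Parents of each child, excluding S2:
  S6 also has parent S11.
  parents(S1) \ {S2} = {S9}.
  S10 also has parents S1, S5, S7.
MB(S2) = {S1, S4, S5, S6, S7, S9, S10, S11}.
Comparing with the claimed set, S9 is missing.

S9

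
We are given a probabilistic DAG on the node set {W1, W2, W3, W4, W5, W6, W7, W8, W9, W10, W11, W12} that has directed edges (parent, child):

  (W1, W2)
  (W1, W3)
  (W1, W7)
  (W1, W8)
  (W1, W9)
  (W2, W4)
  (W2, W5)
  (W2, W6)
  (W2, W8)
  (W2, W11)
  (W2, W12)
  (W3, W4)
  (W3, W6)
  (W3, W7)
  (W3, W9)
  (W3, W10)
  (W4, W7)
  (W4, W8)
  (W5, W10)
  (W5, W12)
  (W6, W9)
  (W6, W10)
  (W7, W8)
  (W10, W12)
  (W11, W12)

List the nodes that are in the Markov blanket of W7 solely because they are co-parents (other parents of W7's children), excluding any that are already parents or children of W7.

Children of W7: W8.
  parents(W8) \ {W7} = {W1, W2, W4}.
Excluding nodes already adjacent to W7 (W1, W3, W4, W8), the co-parent-only contribution is {W2}.

{W2}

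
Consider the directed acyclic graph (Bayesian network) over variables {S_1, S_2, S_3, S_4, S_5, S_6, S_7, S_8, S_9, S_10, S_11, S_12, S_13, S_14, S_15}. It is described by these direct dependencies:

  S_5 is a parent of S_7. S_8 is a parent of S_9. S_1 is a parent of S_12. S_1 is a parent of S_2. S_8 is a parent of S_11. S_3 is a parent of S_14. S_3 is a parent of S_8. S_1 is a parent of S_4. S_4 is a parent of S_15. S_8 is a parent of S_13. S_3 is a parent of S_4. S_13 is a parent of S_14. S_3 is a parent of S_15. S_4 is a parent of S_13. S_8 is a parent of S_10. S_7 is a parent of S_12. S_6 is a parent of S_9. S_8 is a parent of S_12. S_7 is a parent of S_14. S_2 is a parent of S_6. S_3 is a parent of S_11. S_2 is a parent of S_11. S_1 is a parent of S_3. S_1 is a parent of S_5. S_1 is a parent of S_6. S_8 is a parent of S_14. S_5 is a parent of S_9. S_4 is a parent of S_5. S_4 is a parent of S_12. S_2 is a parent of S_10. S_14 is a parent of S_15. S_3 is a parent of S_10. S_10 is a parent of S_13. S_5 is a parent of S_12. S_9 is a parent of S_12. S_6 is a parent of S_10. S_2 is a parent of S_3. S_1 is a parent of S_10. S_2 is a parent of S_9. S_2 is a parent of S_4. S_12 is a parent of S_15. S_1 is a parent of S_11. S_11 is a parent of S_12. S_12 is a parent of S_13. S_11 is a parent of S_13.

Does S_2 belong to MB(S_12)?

Recall MB(v) = parents ∪ children ∪ spouses, where spouses are the other parents of v's children.
Pa(S_12) = {S_1, S_4, S_5, S_7, S_8, S_9, S_11}.
S_12's children: S_13, S_15.
Other parents of S_12's children:
  S_13: S_4, S_8, S_10, S_11
  S_15: S_3, S_4, S_14
MB(S_12) = {S_1, S_3, S_4, S_5, S_7, S_8, S_9, S_10, S_11, S_13, S_14, S_15}; S_2 is not in this set.

No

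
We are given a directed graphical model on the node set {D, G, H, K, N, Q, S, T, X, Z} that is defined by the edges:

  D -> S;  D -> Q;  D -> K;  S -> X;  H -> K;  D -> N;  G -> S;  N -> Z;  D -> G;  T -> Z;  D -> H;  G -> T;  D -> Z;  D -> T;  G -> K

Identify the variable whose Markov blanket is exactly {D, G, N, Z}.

T

The target node must have every member of {D, G, N, Z} as a parent, child, or co-parent, and no others.
Parents of T: D, G; children: Z; co-parents: D, N.
These exactly cover the given set, so the node is T.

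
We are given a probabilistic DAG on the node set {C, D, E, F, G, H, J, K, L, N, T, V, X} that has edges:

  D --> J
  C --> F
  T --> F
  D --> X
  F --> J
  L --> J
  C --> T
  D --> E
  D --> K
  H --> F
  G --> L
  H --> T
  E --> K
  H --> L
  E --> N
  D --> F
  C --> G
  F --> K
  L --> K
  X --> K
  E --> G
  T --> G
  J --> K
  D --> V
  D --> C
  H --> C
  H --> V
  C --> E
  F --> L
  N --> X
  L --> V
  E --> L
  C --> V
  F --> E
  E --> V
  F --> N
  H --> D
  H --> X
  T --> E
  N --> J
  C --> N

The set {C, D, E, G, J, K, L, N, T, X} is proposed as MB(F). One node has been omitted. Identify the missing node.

H

The Markov blanket of a node is its parents, its children, and the other parents of its children.
Ch(F) = {E, J, K, L, N}.
F's parents: C, D, H, T.
Other parents of F's children:
  E: C, D, T
  N: C, E
  L: E, G, H
  J: D, L, N
  K: D, E, J, L, X
MB(F) = {C, D, E, G, H, J, K, L, N, T, X}.
Comparing with the claimed set, H is missing.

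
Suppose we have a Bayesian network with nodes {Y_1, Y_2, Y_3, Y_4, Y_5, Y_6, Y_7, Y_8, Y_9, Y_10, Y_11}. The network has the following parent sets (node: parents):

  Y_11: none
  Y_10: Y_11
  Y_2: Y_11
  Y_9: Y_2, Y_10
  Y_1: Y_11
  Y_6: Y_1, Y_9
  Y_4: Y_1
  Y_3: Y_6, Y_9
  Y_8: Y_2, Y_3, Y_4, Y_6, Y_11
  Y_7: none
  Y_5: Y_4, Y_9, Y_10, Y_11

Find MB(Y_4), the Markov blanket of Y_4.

Recall MB(v) = parents ∪ children ∪ spouses, where spouses are the other parents of v's children.
Parents of Y_4: Y_1.
Ch(Y_4) = {Y_5, Y_8}.
Other parents of Y_4's children:
  Y_8's other parents are Y_2, Y_3, Y_6, Y_11.
  Y_5 also has parents Y_9, Y_10, Y_11.
Taking the union gives {Y_1, Y_2, Y_3, Y_5, Y_6, Y_8, Y_9, Y_10, Y_11}.

{Y_1, Y_2, Y_3, Y_5, Y_6, Y_8, Y_9, Y_10, Y_11}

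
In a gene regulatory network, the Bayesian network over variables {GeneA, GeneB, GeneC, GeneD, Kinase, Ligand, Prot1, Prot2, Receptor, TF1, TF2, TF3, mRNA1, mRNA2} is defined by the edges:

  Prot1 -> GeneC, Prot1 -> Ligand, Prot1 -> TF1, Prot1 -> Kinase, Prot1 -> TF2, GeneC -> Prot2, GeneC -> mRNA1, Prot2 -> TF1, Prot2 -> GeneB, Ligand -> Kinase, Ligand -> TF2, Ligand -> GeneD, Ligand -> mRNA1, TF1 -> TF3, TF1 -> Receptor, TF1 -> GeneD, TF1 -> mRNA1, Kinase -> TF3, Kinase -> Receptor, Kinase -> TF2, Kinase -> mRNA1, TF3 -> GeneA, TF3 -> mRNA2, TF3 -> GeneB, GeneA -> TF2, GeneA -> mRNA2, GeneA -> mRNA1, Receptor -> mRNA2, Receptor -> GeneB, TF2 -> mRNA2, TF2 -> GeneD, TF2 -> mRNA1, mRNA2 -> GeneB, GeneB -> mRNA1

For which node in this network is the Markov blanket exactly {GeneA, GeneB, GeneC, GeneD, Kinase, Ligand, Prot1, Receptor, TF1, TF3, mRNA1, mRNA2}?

The target node must have every member of {GeneA, GeneB, GeneC, GeneD, Kinase, Ligand, Prot1, Receptor, TF1, TF3, mRNA1, mRNA2} as a parent, child, or co-parent, and no others.
Parents of TF2: GeneA, Kinase, Ligand, Prot1; children: GeneD, mRNA1, mRNA2; co-parents: GeneA, GeneB, GeneC, Kinase, Ligand, Receptor, TF1, TF3.
These exactly cover the given set, so the node is TF2.

TF2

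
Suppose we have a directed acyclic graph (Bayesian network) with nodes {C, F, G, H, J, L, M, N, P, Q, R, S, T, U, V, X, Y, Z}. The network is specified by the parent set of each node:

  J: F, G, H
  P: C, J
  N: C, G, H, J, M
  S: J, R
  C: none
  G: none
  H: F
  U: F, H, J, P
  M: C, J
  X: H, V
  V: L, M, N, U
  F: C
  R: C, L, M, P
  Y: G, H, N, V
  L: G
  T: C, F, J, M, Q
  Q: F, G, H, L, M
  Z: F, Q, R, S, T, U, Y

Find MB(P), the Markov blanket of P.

{C, F, H, J, L, M, R, U}

P has children R, U.
Parents of P: C, J.
Co-parents of P (other parents of its children):
  parents(R) \ {P} = {C, L, M}.
  parents(U) \ {P} = {F, H, J}.
So the Markov blanket of P is {C, F, H, J, L, M, R, U}.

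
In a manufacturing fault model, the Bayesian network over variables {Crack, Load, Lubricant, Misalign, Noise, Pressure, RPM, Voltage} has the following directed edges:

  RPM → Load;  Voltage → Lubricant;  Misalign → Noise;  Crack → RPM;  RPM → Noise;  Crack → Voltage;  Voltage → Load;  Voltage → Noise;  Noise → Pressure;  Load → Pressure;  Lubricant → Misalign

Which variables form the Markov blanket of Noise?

{Load, Misalign, Pressure, RPM, Voltage}

By definition, MB(Noise) is built from Noise's parents, Noise's children, and the co-parents of Noise.
Noise's parents: Misalign, RPM, Voltage.
Ch(Noise) = {Pressure}.
Other parents of Noise's children:
  parents(Pressure) \ {Noise} = {Load}.
Taking the union gives {Load, Misalign, Pressure, RPM, Voltage}.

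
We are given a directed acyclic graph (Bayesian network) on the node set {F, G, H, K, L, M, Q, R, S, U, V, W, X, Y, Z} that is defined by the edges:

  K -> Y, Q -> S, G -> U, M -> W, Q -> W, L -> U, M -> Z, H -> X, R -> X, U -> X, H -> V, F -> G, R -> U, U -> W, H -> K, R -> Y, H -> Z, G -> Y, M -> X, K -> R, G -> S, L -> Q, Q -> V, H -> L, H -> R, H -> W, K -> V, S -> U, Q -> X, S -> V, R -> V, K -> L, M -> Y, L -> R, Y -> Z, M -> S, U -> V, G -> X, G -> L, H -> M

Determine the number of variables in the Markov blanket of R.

By definition, MB(R) is built from R's parents, R's children, and the co-parents of R.
Pa(R) = {H, K, L}.
R has children U, V, X, Y.
Parents of each child, excluding R:
  U also has parents G, L, S.
  V also has parents H, K, Q, S, U.
  X also has parents G, H, M, Q, U.
  Y also has parents G, K, M.
MB(R) = {G, H, K, L, M, Q, S, U, V, X, Y}, which has 11 nodes.

11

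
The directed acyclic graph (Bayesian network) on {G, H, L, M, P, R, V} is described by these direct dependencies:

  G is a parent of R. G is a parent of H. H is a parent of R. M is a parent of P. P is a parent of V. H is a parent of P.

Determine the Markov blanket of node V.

Parents of V: P.
V has no children.
V has no children, so there are no co-parents.
Union: {P} ∪ {} ∪ {} = {P}.

{P}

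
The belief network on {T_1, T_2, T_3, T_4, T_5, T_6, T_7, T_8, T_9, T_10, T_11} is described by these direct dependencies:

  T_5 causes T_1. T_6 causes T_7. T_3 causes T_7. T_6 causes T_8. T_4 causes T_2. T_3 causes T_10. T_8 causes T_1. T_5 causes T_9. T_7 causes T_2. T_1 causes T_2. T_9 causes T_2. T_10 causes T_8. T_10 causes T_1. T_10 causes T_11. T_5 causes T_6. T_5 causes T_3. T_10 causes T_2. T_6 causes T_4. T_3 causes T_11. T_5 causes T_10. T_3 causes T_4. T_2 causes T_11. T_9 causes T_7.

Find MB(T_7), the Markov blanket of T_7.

A node's Markov blanket = Pa ∪ Ch ∪ (parents of Ch other than the node itself).
T_7's children: T_2.
Pa(T_7) = {T_3, T_6, T_9}.
Other parents of T_7's children:
  T_2 also has parents T_1, T_4, T_9, T_10.
Taking the union gives {T_1, T_2, T_3, T_4, T_6, T_9, T_10}.

{T_1, T_2, T_3, T_4, T_6, T_9, T_10}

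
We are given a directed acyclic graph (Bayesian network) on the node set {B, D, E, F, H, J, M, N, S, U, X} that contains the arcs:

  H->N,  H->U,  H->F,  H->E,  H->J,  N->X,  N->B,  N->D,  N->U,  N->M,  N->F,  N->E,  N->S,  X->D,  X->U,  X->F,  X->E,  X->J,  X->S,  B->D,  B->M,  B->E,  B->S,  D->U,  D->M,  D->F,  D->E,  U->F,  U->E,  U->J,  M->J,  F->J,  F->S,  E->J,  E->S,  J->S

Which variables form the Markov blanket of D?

{B, E, F, H, M, N, U, X}

D has parents B, N, X.
Ch(D) = {E, F, M, U}.
For each child, the remaining parents (spouses of D):
  U also has parents H, N, X.
  M also has parents B, N.
  F's other parents are H, N, U, X.
  parents(E) \ {D} = {B, H, N, U, X}.
MB(D) = {B, E, F, H, M, N, U, X}.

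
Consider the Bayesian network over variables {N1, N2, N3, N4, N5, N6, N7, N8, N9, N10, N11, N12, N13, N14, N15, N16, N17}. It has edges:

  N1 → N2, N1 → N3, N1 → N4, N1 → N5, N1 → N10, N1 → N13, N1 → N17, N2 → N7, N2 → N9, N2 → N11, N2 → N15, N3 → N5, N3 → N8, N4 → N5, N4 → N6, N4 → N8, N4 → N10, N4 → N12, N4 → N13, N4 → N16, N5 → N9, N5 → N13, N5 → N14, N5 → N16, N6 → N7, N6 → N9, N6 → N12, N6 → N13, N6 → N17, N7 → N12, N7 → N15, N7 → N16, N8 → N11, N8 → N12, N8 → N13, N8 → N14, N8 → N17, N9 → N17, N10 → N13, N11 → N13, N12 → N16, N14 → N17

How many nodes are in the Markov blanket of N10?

N10 has parents N1, N4.
Children of N10: N13.
Co-parents of N10 (other parents of its children):
  parents(N13) \ {N10} = {N1, N4, N5, N6, N8, N11}.
MB(N10) = {N1, N4, N5, N6, N8, N11, N13}, which has 7 nodes.

7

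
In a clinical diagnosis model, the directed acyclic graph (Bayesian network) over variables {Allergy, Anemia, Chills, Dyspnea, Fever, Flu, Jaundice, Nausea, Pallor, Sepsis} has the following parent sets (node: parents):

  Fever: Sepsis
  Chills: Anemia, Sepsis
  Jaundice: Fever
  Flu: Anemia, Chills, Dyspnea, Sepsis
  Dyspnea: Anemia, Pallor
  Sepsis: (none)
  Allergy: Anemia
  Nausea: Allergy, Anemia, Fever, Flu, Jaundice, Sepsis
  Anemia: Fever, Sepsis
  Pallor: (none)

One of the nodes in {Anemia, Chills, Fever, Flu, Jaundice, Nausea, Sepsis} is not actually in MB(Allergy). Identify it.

A node's Markov blanket = Pa ∪ Ch ∪ (parents of Ch other than the node itself).
Allergy has parent Anemia.
Children of Allergy: Nausea.
For each child, the remaining parents (spouses of Allergy):
  parents(Nausea) \ {Allergy} = {Anemia, Fever, Flu, Jaundice, Sepsis}.
MB(Allergy) = {Anemia, Fever, Flu, Jaundice, Nausea, Sepsis}.
Chills is neither a parent, child, nor co-parent of Allergy, so it does not belong.

Chills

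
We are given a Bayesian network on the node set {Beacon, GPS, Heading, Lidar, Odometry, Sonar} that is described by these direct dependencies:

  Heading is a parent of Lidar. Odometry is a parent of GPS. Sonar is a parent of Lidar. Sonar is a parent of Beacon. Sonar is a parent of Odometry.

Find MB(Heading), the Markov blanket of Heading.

Recall MB(v) = parents ∪ children ∪ spouses, where spouses are the other parents of v's children.
Heading has no parents.
Ch(Heading) = {Lidar}.
Co-parents of Heading (other parents of its children):
  Lidar also has parent Sonar.
Union: {} ∪ {Lidar} ∪ {Sonar} = {Lidar, Sonar}.

{Lidar, Sonar}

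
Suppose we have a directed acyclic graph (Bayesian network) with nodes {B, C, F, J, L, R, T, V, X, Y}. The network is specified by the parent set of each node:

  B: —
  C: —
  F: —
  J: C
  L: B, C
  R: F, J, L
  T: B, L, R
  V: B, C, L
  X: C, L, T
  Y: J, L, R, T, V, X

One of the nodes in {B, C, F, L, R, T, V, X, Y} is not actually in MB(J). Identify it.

A node's Markov blanket = Pa ∪ Ch ∪ (parents of Ch other than the node itself).
J has children R, Y.
Parents of J: C.
For each child, the remaining parents (spouses of J):
  R also has parents F, L.
  Y also has parents L, R, T, V, X.
MB(J) = {C, F, L, R, T, V, X, Y}.
B is neither a parent, child, nor co-parent of J, so it does not belong.

B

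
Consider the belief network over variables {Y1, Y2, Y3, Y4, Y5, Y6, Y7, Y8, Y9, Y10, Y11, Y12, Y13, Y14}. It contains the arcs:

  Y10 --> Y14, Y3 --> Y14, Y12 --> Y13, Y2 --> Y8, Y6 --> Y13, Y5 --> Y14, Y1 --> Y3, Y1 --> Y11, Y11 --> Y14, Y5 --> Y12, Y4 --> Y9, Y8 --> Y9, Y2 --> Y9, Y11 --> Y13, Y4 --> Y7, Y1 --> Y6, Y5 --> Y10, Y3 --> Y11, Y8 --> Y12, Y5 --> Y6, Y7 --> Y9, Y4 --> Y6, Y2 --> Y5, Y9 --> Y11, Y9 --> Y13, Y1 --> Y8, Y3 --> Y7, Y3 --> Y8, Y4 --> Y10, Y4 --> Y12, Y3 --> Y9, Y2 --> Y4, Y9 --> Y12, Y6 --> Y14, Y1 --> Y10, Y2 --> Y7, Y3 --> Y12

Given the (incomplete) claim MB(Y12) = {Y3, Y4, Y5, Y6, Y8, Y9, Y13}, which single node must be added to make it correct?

Y12 has child Y13.
Parents of Y12: Y3, Y4, Y5, Y8, Y9.
Co-parents of Y12 (other parents of its children):
  Y13: Y6, Y9, Y11
MB(Y12) = {Y3, Y4, Y5, Y6, Y8, Y9, Y11, Y13}.
Comparing with the claimed set, Y11 is missing.

Y11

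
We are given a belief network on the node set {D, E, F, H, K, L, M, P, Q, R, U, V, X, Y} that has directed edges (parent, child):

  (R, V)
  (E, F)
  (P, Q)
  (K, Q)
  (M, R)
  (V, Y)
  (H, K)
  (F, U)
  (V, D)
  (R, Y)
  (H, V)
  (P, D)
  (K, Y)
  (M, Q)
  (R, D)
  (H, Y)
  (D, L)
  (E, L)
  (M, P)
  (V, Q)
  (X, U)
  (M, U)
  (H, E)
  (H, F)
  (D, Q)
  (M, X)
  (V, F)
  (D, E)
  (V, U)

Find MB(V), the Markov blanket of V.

A node's Markov blanket = Pa ∪ Ch ∪ (parents of Ch other than the node itself).
V has parents H, R.
Children of V: D, F, Q, U, Y.
Other parents of V's children:
  D also has parents P, R.
  Y also has parents H, K, R.
  F also has parents E, H.
  U's other parents are F, M, X.
  Q's other parents are D, K, M, P.
Taking the union gives {D, E, F, H, K, M, P, Q, R, U, X, Y}.

{D, E, F, H, K, M, P, Q, R, U, X, Y}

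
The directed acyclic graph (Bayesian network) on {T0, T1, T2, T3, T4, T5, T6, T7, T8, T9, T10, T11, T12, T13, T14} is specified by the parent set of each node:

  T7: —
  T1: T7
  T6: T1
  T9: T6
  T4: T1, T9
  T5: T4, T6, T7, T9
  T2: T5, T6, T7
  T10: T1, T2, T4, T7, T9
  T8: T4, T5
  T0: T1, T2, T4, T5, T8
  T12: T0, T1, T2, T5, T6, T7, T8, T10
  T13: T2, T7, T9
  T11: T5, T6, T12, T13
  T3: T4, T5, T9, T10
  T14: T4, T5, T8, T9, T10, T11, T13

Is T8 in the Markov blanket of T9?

T8 is a co-parent of T9: both are parents of T14.
So T8 ∈ MB(T9).

Yes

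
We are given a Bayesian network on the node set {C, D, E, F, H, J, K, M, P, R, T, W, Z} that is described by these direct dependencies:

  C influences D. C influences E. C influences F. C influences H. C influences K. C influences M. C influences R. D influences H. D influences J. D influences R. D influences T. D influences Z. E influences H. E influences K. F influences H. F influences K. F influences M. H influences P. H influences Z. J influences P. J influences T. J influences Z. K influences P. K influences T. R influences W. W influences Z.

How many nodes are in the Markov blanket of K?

8

Recall MB(v) = parents ∪ children ∪ spouses, where spouses are the other parents of v's children.
Pa(K) = {C, E, F}.
Ch(K) = {P, T}.
Co-parents of K (other parents of its children):
  P also has parents H, J.
  T also has parents D, J.
MB(K) = {C, D, E, F, H, J, P, T}, which has 8 nodes.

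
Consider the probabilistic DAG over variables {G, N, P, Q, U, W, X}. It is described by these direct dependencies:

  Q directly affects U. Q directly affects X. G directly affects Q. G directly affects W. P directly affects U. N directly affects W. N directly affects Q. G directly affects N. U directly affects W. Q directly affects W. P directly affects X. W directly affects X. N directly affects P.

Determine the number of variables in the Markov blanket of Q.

6

A node's Markov blanket = Pa ∪ Ch ∪ (parents of Ch other than the node itself).
Parents of Q: G, N.
Q's children: U, W, X.
Co-parents of Q (other parents of its children):
  parents(U) \ {Q} = {P}.
  W's other parents are G, N, U.
  X's other parents are P, W.
MB(Q) = {G, N, P, U, W, X}, which has 6 nodes.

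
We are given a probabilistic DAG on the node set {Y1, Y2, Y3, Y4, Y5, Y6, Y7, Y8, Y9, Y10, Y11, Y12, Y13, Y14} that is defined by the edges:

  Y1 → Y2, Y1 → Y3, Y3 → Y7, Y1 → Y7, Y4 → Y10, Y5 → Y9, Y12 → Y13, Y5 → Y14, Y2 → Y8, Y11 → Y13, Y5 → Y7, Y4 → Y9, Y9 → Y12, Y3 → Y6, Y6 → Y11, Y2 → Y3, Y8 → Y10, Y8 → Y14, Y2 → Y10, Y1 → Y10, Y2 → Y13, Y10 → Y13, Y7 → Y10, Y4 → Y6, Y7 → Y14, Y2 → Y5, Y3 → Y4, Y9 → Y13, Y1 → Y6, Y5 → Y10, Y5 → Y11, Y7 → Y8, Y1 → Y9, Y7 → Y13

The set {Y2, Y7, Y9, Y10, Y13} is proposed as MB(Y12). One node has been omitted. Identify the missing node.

Y11

Recall MB(v) = parents ∪ children ∪ spouses, where spouses are the other parents of v's children.
Y12's children: Y13.
Y12 has parent Y9.
Parents of each child, excluding Y12:
  Y13's other parents are Y2, Y7, Y9, Y10, Y11.
MB(Y12) = {Y2, Y7, Y9, Y10, Y11, Y13}.
Comparing with the claimed set, Y11 is missing.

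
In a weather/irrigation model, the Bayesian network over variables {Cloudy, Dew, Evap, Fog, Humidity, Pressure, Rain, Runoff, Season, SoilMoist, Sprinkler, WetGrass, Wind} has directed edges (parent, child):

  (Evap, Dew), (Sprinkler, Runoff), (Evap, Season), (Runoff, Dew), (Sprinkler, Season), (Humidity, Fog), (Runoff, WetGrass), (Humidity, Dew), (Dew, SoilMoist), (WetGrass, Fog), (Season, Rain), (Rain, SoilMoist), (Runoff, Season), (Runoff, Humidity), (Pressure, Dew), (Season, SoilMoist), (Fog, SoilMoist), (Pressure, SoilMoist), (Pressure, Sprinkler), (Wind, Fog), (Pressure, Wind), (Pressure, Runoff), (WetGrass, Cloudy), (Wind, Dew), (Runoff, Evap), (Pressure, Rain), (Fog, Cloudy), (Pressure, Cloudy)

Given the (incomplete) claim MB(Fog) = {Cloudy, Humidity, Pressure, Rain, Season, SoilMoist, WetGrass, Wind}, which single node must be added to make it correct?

By definition, MB(Fog) is built from Fog's parents, Fog's children, and the co-parents of Fog.
Fog's parents: Humidity, WetGrass, Wind.
Fog has children Cloudy, SoilMoist.
Parents of each child, excluding Fog:
  Cloudy: Pressure, WetGrass
  SoilMoist: Dew, Pressure, Rain, Season
MB(Fog) = {Cloudy, Dew, Humidity, Pressure, Rain, Season, SoilMoist, WetGrass, Wind}.
Comparing with the claimed set, Dew is missing.

Dew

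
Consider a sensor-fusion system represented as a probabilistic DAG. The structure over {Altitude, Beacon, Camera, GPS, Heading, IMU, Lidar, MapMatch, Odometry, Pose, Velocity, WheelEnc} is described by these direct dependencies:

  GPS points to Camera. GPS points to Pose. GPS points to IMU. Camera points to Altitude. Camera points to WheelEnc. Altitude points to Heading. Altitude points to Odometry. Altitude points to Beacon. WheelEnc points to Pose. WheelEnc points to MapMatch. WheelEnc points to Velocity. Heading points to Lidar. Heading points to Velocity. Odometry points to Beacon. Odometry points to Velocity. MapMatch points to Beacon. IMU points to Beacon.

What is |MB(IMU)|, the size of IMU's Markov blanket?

Recall MB(v) = parents ∪ children ∪ spouses, where spouses are the other parents of v's children.
Children of IMU: Beacon.
Parents of IMU: GPS.
Co-parents of IMU (other parents of its children):
  Beacon also has parents Altitude, MapMatch, Odometry.
MB(IMU) = {Altitude, Beacon, GPS, MapMatch, Odometry}, which has 5 nodes.

5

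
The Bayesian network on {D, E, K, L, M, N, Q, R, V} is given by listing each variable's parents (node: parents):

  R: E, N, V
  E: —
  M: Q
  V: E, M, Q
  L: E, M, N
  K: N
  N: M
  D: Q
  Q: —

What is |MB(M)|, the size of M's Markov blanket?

5

A node's Markov blanket = Pa ∪ Ch ∪ (parents of Ch other than the node itself).
Pa(M) = {Q}.
M has children L, N, V.
Co-parents of M (other parents of its children):
  N: no additional parents.
  L also has parents E, N.
  V's other parents are E, Q.
MB(M) = {E, L, N, Q, V}, which has 5 nodes.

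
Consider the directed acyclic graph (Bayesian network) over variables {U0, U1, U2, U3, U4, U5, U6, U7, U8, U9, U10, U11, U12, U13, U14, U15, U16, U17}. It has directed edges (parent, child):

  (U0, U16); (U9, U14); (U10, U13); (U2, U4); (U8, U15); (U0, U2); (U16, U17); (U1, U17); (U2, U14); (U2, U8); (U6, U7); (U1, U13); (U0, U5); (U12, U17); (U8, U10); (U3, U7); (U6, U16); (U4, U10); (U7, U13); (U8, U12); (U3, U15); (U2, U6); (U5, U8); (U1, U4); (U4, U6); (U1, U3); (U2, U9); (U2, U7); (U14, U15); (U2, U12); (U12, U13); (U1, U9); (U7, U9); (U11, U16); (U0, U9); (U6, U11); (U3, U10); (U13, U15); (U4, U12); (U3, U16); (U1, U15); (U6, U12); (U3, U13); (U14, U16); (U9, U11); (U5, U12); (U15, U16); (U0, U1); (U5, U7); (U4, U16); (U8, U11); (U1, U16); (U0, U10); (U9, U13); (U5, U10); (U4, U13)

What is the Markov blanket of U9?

{U0, U1, U2, U3, U4, U6, U7, U8, U10, U11, U12, U13, U14}

Parents of U9: U0, U1, U2, U7.
U9's children: U11, U13, U14.
Other parents of U9's children:
  parents(U11) \ {U9} = {U6, U8}.
  U13's other parents are U1, U3, U4, U7, U10, U12.
  U14's other parent is U2.
Taking the union gives {U0, U1, U2, U3, U4, U6, U7, U8, U10, U11, U12, U13, U14}.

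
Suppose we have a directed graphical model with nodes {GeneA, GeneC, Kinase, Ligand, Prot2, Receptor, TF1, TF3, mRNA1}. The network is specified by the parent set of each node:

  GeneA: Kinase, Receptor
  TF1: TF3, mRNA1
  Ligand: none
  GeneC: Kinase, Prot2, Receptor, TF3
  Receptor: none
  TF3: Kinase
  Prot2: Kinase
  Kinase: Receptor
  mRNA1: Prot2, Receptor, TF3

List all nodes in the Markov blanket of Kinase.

{GeneA, GeneC, Prot2, Receptor, TF3}

Recall MB(v) = parents ∪ children ∪ spouses, where spouses are the other parents of v's children.
Kinase has parent Receptor.
Kinase has children GeneA, GeneC, Prot2, TF3.
Parents of each child, excluding Kinase:
  TF3: —
  Prot2: —
  GeneC: Prot2, Receptor, TF3
  GeneA: Receptor
MB(Kinase) = {GeneA, GeneC, Prot2, Receptor, TF3}.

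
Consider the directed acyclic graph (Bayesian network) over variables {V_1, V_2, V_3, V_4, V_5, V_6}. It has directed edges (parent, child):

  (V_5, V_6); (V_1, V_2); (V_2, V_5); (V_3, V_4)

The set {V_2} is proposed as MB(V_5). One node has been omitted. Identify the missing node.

By definition, MB(V_5) is built from V_5's parents, V_5's children, and the co-parents of V_5.
Pa(V_5) = {V_2}.
Ch(V_5) = {V_6}.
Other parents of V_5's children:
  V_6: no additional parents.
MB(V_5) = {V_2, V_6}.
Comparing with the claimed set, V_6 is missing.

V_6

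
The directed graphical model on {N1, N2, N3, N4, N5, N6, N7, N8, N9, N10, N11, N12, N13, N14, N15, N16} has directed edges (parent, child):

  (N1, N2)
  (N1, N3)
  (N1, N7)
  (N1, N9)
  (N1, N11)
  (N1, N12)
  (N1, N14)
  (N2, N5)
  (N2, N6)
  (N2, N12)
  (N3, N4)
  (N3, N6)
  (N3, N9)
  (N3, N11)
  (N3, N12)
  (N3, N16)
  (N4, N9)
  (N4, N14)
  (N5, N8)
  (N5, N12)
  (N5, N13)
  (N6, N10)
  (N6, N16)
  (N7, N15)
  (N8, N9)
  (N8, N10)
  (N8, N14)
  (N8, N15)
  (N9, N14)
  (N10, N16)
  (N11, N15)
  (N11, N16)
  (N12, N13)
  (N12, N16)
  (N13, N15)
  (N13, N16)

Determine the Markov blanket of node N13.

{N3, N5, N6, N7, N8, N10, N11, N12, N15, N16}

N13 has parents N5, N12.
Children of N13: N15, N16.
Parents of each child, excluding N13:
  parents(N15) \ {N13} = {N7, N8, N11}.
  N16 also has parents N3, N6, N10, N11, N12.
MB(N13) = {N3, N5, N6, N7, N8, N10, N11, N12, N15, N16}.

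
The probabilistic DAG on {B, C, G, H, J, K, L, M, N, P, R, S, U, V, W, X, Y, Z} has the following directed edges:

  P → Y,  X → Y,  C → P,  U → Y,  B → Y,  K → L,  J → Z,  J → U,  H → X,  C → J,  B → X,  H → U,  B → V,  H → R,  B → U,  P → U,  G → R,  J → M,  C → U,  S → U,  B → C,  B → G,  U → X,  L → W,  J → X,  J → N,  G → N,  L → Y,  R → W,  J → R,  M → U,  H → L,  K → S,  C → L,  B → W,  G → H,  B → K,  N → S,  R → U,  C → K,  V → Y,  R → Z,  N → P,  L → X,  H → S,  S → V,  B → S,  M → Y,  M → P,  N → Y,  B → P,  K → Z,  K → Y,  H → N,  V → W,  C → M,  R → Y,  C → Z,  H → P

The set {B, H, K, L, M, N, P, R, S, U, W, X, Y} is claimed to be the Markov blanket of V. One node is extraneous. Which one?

H

A node's Markov blanket = Pa ∪ Ch ∪ (parents of Ch other than the node itself).
V has parents B, S.
Children of V: W, Y.
For each child, the remaining parents (spouses of V):
  W's other parents are B, L, R.
  parents(Y) \ {V} = {B, K, L, M, N, P, R, U, X}.
MB(V) = {B, K, L, M, N, P, R, S, U, W, X, Y}.
H is neither a parent, child, nor co-parent of V, so it does not belong.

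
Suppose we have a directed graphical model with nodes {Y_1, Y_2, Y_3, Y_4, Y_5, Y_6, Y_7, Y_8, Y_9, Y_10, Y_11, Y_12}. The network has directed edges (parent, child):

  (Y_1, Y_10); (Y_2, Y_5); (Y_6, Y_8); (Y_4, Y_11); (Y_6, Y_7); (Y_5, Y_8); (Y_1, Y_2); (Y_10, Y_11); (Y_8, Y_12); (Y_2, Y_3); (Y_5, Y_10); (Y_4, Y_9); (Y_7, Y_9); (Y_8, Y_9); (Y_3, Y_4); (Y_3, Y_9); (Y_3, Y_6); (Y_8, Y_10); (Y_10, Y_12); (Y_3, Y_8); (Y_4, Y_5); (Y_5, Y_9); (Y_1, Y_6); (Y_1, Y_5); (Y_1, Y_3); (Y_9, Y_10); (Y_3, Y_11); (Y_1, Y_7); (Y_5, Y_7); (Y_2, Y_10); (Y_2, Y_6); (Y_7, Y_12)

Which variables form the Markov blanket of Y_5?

Y_5's parents: Y_1, Y_2, Y_4.
Y_5's children: Y_7, Y_8, Y_9, Y_10.
Co-parents of Y_5 (other parents of its children):
  Y_7 also has parents Y_1, Y_6.
  Y_8's other parents are Y_3, Y_6.
  parents(Y_9) \ {Y_5} = {Y_3, Y_4, Y_7, Y_8}.
  parents(Y_10) \ {Y_5} = {Y_1, Y_2, Y_8, Y_9}.
Union: {Y_1, Y_2, Y_4} ∪ {Y_7, Y_8, Y_9, Y_10} ∪ {Y_1, Y_2, Y_3, Y_4, Y_6, Y_7, Y_8, Y_9} = {Y_1, Y_2, Y_3, Y_4, Y_6, Y_7, Y_8, Y_9, Y_10}.

{Y_1, Y_2, Y_3, Y_4, Y_6, Y_7, Y_8, Y_9, Y_10}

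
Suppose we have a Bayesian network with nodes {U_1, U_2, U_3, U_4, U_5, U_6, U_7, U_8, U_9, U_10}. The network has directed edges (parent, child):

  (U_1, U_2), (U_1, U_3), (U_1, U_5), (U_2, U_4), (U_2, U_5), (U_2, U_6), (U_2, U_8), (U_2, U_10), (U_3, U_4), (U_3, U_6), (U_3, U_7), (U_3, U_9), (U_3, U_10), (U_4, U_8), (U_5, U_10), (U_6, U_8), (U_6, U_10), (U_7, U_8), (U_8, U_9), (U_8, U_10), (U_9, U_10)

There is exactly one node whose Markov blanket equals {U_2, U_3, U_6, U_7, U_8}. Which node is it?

U_4

The target node must have every member of {U_2, U_3, U_6, U_7, U_8} as a parent, child, or co-parent, and no others.
Parents of U_4: U_2, U_3; children: U_8; co-parents: U_2, U_6, U_7.
These exactly cover the given set, so the node is U_4.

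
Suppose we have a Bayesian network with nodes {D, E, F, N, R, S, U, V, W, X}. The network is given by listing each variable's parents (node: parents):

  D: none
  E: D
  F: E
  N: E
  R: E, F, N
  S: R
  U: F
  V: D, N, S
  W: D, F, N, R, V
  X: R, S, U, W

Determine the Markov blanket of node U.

Pa(U) = {F}.
U's children: X.
Co-parents of U (other parents of its children):
  X: R, S, W
Taking the union gives {F, R, S, W, X}.

{F, R, S, W, X}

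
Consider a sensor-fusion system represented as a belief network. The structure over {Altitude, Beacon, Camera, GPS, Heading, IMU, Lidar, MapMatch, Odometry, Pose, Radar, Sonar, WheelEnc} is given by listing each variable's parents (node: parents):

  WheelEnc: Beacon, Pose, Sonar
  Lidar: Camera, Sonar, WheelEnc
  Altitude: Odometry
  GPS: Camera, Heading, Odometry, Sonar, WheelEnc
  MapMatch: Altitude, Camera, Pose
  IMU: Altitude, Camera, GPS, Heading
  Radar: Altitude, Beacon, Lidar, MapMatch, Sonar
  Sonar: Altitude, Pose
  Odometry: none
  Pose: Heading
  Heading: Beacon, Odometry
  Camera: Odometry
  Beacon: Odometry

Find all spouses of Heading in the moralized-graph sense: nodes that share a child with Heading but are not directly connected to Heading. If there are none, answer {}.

Children of Heading: GPS, IMU, Pose.
  Pose: no additional parents.
  GPS's other parents are Camera, Odometry, Sonar, WheelEnc.
  IMU also has parents Altitude, Camera, GPS.
Excluding nodes already adjacent to Heading (Beacon, GPS, IMU, Odometry, Pose), the co-parent-only contribution is {Altitude, Camera, Sonar, WheelEnc}.

{Altitude, Camera, Sonar, WheelEnc}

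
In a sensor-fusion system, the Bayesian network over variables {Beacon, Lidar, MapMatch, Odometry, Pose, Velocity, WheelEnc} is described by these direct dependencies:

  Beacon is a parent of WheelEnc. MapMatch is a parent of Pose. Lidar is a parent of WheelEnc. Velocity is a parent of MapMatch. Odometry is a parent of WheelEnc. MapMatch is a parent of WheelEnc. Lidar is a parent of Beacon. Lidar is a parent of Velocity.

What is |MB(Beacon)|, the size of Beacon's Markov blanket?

By definition, MB(Beacon) is built from Beacon's parents, Beacon's children, and the co-parents of Beacon.
Parents of Beacon: Lidar.
Ch(Beacon) = {WheelEnc}.
Co-parents of Beacon (other parents of its children):
  parents(WheelEnc) \ {Beacon} = {Lidar, MapMatch, Odometry}.
MB(Beacon) = {Lidar, MapMatch, Odometry, WheelEnc}, which has 4 nodes.

4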